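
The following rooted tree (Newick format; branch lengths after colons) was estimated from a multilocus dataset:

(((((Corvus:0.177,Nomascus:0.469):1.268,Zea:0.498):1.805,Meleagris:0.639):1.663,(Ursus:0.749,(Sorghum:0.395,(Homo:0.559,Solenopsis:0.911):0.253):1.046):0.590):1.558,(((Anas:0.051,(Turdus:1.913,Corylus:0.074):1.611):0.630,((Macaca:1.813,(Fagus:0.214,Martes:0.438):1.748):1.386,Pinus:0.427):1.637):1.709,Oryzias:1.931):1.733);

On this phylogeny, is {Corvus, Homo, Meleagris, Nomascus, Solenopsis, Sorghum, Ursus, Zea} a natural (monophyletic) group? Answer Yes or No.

Yes

The most recent common ancestor of these taxa subtends ((((Corvus,Nomascus),Zea),Meleagris),(Ursus,(Sorghum,(Homo,Solenopsis)))).
That clade has exactly 8 tips — every listed taxon and nothing else — so the group is monophyletic.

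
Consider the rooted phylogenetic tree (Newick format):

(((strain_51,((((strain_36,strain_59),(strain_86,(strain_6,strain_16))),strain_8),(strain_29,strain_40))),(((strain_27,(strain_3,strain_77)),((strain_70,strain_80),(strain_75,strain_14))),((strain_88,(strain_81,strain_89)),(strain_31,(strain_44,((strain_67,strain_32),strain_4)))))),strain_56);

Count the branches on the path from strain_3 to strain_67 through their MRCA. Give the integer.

10

The MRCA of strain_3 and strain_67 is the node subtending (((strain_27,(strain_3,strain_77)),((strain_70,strain_80),(strain_75,strain_14))),((strain_88,(strain_81,strain_89)),(strain_31,(strain_44,((strain_67,strain_32),strain_4))))).
From strain_3 up to that node: 4 branches. From strain_67 up to the same node: 6 branches. Total: 4 + 6 = 10.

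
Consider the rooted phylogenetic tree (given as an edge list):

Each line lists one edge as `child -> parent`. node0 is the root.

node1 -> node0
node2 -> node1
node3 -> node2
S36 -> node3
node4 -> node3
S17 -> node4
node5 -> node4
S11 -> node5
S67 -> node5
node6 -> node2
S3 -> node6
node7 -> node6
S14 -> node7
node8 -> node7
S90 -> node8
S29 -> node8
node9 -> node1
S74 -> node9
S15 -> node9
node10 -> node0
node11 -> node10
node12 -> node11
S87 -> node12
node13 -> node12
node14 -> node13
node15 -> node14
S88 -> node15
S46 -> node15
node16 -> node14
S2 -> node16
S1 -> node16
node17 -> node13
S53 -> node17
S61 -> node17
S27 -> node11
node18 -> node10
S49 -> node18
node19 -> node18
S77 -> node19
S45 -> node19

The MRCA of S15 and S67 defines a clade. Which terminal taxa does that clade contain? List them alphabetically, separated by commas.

Tracing S15: it sits inside (S74,S15).
Tracing S67: it sits inside (S11,S67).
The smallest clade enclosing both is (((S36,(S17,(S11,S67))),(S3,(S14,(S90,S29)))),(S74,S15)); the answer is its 10 terminal taxa in alphabetical order.

S11, S14, S15, S17, S29, S3, S36, S67, S74, S90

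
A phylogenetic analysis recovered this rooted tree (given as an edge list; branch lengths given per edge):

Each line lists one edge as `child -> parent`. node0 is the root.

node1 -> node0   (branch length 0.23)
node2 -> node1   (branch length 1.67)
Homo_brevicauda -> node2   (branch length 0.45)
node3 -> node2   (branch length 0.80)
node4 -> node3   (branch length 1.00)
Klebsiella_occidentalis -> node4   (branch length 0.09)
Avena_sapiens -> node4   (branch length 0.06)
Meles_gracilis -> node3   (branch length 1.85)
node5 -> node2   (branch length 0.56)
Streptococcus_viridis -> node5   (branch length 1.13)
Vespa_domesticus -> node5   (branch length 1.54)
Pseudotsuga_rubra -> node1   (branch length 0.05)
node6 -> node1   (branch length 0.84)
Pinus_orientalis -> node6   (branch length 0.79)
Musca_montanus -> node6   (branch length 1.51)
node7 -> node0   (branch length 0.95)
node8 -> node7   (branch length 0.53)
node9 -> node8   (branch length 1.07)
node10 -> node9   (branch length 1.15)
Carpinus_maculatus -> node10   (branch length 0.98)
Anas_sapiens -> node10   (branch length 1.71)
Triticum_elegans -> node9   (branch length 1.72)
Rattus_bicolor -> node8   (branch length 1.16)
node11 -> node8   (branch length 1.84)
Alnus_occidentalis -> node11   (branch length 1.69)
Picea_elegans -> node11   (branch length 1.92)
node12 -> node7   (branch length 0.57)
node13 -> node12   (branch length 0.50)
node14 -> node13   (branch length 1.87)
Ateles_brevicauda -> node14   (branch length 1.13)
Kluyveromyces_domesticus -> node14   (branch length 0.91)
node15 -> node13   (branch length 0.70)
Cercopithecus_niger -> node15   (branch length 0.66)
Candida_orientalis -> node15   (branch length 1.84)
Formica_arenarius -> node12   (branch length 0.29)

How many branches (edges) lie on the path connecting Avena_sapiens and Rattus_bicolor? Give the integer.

8

The MRCA of Avena_sapiens and Rattus_bicolor is the root of the tree.
From Avena_sapiens up to that node: 5 branches. From Rattus_bicolor up to the same node: 3 branches. Total: 5 + 3 = 8.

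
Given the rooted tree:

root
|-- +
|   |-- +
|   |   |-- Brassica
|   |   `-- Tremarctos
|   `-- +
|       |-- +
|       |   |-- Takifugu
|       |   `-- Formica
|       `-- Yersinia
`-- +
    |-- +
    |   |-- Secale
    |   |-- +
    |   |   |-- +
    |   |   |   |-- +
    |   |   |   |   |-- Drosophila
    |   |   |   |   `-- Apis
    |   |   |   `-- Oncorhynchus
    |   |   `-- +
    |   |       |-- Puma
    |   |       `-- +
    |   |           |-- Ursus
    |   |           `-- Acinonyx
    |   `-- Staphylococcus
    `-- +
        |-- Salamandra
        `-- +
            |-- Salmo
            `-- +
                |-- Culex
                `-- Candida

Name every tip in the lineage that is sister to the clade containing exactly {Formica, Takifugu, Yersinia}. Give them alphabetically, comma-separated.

The clade containing exactly {Formica, Takifugu, Yersinia} attaches to the tree at the node subtending ((Brassica,Tremarctos),((Takifugu,Formica),Yersinia)).
The other lineage descending from that same node — the sister group — is (Brassica,Tremarctos); its 2 tips in alphabetical order are the answer.

Brassica, Tremarctos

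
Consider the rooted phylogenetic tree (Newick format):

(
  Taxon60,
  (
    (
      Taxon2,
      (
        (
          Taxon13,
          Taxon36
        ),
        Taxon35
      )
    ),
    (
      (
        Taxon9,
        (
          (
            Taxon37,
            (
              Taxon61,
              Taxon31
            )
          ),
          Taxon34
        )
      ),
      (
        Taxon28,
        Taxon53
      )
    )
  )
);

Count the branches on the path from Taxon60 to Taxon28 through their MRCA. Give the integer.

The MRCA of Taxon60 and Taxon28 is the root of the tree.
From Taxon60 up to that node: 1 branch. From Taxon28 up to the same node: 4 branches. Total: 1 + 4 = 5.

5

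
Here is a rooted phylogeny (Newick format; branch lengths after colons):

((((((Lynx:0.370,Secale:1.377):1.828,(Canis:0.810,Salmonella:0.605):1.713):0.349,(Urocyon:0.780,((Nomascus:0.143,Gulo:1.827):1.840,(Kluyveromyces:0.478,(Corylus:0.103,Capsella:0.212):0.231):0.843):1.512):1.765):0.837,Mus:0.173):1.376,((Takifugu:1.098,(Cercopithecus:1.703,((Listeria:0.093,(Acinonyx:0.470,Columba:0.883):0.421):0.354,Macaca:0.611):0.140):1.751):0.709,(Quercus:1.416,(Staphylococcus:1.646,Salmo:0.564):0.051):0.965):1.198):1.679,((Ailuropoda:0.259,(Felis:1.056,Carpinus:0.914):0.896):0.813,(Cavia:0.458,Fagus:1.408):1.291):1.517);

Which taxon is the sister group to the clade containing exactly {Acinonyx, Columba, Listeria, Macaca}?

The clade containing exactly {Acinonyx, Columba, Listeria, Macaca} attaches to the tree at the node subtending (Cercopithecus,((Listeria,(Acinonyx,Columba)),Macaca)).
The other lineage descending from that same node — the sister group — is the single tip Cercopithecus.

Cercopithecus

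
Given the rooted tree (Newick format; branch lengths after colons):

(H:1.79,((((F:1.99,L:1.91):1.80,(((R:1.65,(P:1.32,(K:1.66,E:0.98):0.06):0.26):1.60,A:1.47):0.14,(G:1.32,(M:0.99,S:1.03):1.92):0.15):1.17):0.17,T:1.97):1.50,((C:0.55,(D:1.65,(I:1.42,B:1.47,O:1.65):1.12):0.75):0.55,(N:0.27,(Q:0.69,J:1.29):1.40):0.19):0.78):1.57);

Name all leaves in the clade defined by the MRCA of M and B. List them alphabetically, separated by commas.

Tracing M: it sits inside (M,S).
Tracing B: it sits inside (I,B,O).
The smallest clade enclosing both is ((((F,L),(((R,(P,(K,E))),A),(G,(M,S)))),T),((C,(D,(I,B,O))),(N,(Q,J)))); the answer is its 19 terminal taxa in alphabetical order.

A, B, C, D, E, F, G, I, J, K, L, M, N, O, P, Q, R, S, T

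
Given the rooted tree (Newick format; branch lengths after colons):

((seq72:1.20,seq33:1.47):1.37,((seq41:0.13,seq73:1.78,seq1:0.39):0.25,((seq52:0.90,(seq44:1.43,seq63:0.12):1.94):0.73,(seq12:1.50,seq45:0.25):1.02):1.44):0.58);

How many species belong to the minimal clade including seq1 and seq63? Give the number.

8

The MRCA of seq1 and seq63 is the node subtending ((seq41,seq73,seq1),((seq52,(seq44,seq63)),(seq12,seq45))).
That clade contains 8 terminal taxa: seq1, seq12, seq41, seq44, seq45, seq52, seq63, seq73.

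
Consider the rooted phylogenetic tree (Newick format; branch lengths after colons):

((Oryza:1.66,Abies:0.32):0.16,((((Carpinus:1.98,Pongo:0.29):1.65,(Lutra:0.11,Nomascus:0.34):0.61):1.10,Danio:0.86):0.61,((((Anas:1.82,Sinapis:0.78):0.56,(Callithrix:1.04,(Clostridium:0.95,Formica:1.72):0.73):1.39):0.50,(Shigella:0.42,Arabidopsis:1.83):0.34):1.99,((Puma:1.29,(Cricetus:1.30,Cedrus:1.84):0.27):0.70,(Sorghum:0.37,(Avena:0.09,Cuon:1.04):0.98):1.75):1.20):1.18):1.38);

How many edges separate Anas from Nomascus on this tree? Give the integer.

The MRCA of Anas and Nomascus is the node subtending ((((Carpinus,Pongo),(Lutra,Nomascus)),Danio),((((Anas,Sinapis),(Callithrix,(Clostridium,Formica))),(Shigella,Arabidopsis)),((Puma,(Cricetus,Cedrus)),(Sorghum,(Avena,Cuon))))).
From Anas up to that node: 5 branches. From Nomascus up to the same node: 4 branches. Total: 5 + 4 = 9.

9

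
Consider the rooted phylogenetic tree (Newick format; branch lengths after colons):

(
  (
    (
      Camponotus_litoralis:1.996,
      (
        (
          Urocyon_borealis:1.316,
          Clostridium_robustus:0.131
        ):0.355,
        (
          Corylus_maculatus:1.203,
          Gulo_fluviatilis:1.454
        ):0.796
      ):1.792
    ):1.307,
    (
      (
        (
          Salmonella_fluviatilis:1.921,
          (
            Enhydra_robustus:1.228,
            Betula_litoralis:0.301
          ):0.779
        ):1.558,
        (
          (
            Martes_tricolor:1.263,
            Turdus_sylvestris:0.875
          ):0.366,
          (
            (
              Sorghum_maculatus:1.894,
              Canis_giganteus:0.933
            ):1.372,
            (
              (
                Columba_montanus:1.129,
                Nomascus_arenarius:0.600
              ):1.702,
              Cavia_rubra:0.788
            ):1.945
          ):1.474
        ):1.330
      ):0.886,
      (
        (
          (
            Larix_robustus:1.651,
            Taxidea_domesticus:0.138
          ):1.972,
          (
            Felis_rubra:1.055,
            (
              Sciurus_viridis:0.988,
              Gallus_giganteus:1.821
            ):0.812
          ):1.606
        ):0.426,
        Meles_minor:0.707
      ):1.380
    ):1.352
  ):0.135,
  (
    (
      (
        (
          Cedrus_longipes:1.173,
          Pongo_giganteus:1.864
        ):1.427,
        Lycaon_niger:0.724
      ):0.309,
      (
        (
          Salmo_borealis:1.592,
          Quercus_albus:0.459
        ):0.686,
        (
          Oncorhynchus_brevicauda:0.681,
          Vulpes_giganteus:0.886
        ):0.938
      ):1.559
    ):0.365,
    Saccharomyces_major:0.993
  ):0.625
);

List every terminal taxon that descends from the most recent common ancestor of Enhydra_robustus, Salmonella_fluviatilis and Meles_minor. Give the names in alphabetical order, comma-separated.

Tracing Enhydra_robustus: it sits inside (Enhydra_robustus,Betula_litoralis).
Tracing Salmonella_fluviatilis: it sits inside (Salmonella_fluviatilis,(Enhydra_robustus,Betula_litoralis)).
Tracing Meles_minor: it sits inside (((Larix_robustus,Taxidea_domesticus),(Felis_rubra,(Sciurus_viridis,Gallus_giganteus))),Meles_minor).
The smallest clade enclosing all 3 is (((Salmonella_fluviatilis,(Enhydra_robustus,Betula_litoralis)),((Martes_tricolor,Turdus_sylvestris),((Sorghum_maculatus,Canis_giganteus),((Columba_montanus,Nomascus_arenarius),Cavia_rubra)))),(((Larix_robustus,Taxidea_domesticus),(Felis_rubra,(Sciurus_viridis,Gallus_giganteus))),Meles_minor)); the answer is its 16 terminal taxa in alphabetical order.

Betula_litoralis, Canis_giganteus, Cavia_rubra, Columba_montanus, Enhydra_robustus, Felis_rubra, Gallus_giganteus, Larix_robustus, Martes_tricolor, Meles_minor, Nomascus_arenarius, Salmonella_fluviatilis, Sciurus_viridis, Sorghum_maculatus, Taxidea_domesticus, Turdus_sylvestris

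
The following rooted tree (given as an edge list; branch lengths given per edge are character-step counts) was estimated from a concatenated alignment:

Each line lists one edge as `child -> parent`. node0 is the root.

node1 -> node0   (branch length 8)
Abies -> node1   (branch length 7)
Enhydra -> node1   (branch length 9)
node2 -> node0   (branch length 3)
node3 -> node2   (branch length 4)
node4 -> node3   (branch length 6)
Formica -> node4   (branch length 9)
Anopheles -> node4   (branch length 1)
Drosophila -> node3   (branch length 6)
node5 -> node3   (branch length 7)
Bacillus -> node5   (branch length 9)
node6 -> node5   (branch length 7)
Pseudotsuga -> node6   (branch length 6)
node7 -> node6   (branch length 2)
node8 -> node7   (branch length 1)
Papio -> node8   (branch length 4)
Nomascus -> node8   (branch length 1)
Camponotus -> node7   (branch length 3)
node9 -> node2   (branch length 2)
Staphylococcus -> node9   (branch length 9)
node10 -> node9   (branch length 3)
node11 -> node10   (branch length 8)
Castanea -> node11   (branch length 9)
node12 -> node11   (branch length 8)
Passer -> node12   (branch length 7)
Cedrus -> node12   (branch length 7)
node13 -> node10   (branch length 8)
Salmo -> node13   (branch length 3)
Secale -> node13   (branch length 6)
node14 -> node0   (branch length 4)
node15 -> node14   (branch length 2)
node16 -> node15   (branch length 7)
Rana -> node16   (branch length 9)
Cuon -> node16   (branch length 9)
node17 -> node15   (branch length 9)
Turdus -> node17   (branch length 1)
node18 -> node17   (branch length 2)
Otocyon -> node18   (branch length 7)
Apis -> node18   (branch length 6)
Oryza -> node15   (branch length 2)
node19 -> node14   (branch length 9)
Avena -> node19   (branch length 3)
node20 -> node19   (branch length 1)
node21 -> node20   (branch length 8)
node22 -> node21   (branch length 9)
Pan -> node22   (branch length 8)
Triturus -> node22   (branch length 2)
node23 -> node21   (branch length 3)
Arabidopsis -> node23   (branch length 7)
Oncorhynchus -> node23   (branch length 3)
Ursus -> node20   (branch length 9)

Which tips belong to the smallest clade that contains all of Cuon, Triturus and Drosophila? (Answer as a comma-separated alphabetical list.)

Abies, Anopheles, Apis, Arabidopsis, Avena, Bacillus, Camponotus, Castanea, Cedrus, Cuon, Drosophila, Enhydra, Formica, Nomascus, Oncorhynchus, Oryza, Otocyon, Pan, Papio, Passer, Pseudotsuga, Rana, Salmo, Secale, Staphylococcus, Triturus, Turdus, Ursus

Tracing Cuon: it sits inside (Rana,Cuon).
Tracing Triturus: it sits inside (Pan,Triturus).
Tracing Drosophila: it sits inside ((Formica,Anopheles),Drosophila,(Bacillus,(Pseudotsuga,((Papio,Nomascus),Camponotus)))).
The smallest clade enclosing all 3 is the whole tree (their MRCA is the root), so the answer is all 28 tips in alphabetical order.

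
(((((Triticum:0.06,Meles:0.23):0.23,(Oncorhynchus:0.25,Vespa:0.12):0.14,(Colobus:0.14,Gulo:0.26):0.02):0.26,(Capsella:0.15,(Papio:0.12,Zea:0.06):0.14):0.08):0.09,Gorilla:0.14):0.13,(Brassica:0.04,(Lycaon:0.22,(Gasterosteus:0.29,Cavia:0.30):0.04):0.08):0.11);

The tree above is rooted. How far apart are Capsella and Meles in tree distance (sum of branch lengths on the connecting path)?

The path runs Capsella → … → MRCA → … → Meles; the MRCA is the node subtending (((Triticum,Meles),(Oncorhynchus,Vespa),(Colobus,Gulo)),(Capsella,(Papio,Zea))).
Branch lengths along that path: 0.15 + 0.08 + 0.26 + 0.23 + 0.23 = 0.95.

0.95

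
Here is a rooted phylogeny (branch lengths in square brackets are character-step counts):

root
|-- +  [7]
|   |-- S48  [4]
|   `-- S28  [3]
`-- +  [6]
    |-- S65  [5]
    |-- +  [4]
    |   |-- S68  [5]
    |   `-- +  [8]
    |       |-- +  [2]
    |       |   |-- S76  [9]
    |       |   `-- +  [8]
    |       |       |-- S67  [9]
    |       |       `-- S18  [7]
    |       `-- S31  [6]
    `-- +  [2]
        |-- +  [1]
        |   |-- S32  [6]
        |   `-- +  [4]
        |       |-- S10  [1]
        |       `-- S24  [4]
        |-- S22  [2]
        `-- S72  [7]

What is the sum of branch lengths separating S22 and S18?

33

The path runs S22 → … → MRCA → … → S18; the MRCA is the node subtending (S65,(S68,((S76,(S67,S18)),S31)),((S32,(S10,S24)),S22,S72)).
Branch lengths along that path: 2 + 2 + 4 + 8 + 2 + 8 + 7 = 33.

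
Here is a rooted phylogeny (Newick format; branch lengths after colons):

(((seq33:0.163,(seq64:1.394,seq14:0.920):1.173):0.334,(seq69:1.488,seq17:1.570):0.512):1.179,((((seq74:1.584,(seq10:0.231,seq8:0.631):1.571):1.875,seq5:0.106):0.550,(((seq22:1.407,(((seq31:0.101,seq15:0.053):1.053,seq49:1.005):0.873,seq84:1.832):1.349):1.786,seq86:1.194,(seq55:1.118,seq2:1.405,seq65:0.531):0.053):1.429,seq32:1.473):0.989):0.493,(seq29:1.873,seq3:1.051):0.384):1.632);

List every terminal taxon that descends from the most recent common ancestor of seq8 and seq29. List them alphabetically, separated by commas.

Tracing seq8: it sits inside (seq10,seq8).
Tracing seq29: it sits inside (seq29,seq3).
The smallest clade enclosing both is ((((seq74,(seq10,seq8)),seq5),(((seq22,(((seq31,seq15),seq49),seq84)),seq86,(seq55,seq2,seq65)),seq32)),(seq29,seq3)); the answer is its 16 terminal taxa in alphabetical order.

seq10, seq15, seq2, seq22, seq29, seq3, seq31, seq32, seq49, seq5, seq55, seq65, seq74, seq8, seq84, seq86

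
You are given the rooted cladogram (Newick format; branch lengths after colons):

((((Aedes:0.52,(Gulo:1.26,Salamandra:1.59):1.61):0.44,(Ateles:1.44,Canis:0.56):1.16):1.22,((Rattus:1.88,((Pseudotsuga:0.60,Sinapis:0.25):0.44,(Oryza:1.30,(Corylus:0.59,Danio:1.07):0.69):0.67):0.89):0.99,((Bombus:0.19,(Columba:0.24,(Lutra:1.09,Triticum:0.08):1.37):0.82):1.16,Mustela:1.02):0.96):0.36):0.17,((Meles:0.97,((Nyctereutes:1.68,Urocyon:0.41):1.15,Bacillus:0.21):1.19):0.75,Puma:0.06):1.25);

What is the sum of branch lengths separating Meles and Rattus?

6.37

The path runs Meles → … → MRCA → … → Rattus; the MRCA is the root of the tree.
Branch lengths along that path: 0.97 + 0.75 + 1.25 + 0.17 + 0.36 + 0.99 + 1.88 = 6.37.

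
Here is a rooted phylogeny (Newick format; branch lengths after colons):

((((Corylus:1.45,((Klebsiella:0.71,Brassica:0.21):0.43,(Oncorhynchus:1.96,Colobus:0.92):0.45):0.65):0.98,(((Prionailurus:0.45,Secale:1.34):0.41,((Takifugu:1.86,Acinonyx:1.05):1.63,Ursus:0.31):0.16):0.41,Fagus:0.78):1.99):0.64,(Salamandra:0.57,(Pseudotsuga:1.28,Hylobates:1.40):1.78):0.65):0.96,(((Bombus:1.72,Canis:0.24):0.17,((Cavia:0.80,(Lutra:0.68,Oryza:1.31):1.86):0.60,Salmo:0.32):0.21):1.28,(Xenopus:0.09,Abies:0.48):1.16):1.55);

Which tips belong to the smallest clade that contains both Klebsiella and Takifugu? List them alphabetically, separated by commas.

Tracing Klebsiella: it sits inside (Klebsiella,Brassica).
Tracing Takifugu: it sits inside (Takifugu,Acinonyx).
The smallest clade enclosing both is ((Corylus,((Klebsiella,Brassica),(Oncorhynchus,Colobus))),(((Prionailurus,Secale),((Takifugu,Acinonyx),Ursus)),Fagus)); the answer is its 11 terminal taxa in alphabetical order.

Acinonyx, Brassica, Colobus, Corylus, Fagus, Klebsiella, Oncorhynchus, Prionailurus, Secale, Takifugu, Ursus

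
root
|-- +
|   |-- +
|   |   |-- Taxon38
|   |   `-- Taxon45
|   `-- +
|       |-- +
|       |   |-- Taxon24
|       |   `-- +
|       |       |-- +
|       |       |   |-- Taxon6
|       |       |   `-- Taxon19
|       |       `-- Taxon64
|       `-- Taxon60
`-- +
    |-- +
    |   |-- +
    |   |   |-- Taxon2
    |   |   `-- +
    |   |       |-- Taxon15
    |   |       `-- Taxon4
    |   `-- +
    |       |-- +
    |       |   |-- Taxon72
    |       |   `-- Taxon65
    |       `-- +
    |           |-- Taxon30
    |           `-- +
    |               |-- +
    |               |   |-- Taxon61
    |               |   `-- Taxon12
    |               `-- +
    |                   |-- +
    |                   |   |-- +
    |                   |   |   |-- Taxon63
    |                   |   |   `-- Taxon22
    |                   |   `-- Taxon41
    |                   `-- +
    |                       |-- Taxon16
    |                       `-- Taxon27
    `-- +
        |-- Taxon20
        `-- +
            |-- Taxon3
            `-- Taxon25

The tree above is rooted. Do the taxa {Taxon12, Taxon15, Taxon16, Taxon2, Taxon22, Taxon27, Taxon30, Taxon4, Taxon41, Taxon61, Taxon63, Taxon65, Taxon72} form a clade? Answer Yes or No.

Yes

The most recent common ancestor of these taxa subtends ((Taxon2,(Taxon15,Taxon4)),((Taxon72,Taxon65),(Taxon30,((Taxon61,Taxon12),(((Taxon63,Taxon22),Taxon41),(Taxon16,Taxon27)))))).
That clade has exactly 13 tips — every listed taxon and nothing else — so the group is monophyletic.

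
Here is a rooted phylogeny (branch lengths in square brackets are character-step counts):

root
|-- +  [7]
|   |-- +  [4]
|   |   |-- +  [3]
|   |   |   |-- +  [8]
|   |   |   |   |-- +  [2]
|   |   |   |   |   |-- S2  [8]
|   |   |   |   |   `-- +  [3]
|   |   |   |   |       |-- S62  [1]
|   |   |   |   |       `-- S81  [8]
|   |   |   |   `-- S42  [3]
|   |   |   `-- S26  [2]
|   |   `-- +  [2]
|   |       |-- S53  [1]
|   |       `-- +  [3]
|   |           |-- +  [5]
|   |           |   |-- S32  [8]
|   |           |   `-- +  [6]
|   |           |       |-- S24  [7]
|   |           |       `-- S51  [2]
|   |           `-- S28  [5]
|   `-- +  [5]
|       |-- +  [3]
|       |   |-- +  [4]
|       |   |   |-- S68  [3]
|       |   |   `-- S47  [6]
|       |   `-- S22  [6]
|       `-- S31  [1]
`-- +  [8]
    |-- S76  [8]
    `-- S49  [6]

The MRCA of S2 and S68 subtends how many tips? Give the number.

The MRCA of S2 and S68 is the node subtending (((((S2,(S62,S81)),S42),S26),(S53,((S32,(S24,S51)),S28))),(((S68,S47),S22),S31)).
That clade contains 14 terminal taxa: S2, S22, S24, S26, S28, S31, S32, S42, S47, S51, S53, S62, S68, S81.

14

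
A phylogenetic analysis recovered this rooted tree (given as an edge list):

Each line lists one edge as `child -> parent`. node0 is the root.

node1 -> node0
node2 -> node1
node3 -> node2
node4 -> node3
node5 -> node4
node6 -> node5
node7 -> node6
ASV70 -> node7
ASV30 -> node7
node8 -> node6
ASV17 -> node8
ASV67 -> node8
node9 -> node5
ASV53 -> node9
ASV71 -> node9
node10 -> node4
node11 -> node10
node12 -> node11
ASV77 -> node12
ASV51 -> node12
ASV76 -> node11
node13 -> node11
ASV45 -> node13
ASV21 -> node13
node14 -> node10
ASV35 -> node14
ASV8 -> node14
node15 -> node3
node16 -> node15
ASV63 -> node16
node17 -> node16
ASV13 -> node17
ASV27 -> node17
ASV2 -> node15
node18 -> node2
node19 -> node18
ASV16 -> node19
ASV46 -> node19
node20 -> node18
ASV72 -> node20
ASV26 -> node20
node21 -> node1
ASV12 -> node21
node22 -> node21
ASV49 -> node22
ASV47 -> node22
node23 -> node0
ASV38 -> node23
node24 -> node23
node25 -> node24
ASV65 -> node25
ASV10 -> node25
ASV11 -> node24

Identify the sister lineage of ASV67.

ASV17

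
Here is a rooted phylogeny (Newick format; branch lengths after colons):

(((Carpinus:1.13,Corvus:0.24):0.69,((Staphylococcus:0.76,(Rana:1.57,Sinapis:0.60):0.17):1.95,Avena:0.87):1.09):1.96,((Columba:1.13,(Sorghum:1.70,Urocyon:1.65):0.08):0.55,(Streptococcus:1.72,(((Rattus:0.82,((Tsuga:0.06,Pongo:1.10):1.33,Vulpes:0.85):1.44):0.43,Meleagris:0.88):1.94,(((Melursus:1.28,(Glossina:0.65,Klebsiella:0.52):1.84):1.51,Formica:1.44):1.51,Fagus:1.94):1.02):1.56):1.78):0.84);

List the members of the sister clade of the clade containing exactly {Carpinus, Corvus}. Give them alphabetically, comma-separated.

Avena, Rana, Sinapis, Staphylococcus

The clade containing exactly {Carpinus, Corvus} attaches to the tree at the node subtending ((Carpinus,Corvus),((Staphylococcus,(Rana,Sinapis)),Avena)).
The other lineage descending from that same node — the sister group — is ((Staphylococcus,(Rana,Sinapis)),Avena); its 4 tips in alphabetical order are the answer.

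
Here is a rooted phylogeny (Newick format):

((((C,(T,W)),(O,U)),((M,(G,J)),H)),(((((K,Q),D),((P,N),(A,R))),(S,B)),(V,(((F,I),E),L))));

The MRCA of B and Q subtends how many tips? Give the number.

The MRCA of B and Q is the node subtending ((((K,Q),D),((P,N),(A,R))),(S,B)).
That clade contains 9 terminal taxa: A, B, D, K, N, P, Q, R, S.

9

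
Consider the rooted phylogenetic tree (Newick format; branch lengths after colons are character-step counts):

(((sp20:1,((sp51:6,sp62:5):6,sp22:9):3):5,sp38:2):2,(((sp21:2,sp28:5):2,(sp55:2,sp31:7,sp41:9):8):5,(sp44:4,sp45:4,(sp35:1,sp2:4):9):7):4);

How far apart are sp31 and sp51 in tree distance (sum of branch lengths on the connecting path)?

The path runs sp31 → … → MRCA → … → sp51; the MRCA is the root of the tree.
Branch lengths along that path: 7 + 8 + 5 + 4 + 2 + 5 + 3 + 6 + 6 = 46.

46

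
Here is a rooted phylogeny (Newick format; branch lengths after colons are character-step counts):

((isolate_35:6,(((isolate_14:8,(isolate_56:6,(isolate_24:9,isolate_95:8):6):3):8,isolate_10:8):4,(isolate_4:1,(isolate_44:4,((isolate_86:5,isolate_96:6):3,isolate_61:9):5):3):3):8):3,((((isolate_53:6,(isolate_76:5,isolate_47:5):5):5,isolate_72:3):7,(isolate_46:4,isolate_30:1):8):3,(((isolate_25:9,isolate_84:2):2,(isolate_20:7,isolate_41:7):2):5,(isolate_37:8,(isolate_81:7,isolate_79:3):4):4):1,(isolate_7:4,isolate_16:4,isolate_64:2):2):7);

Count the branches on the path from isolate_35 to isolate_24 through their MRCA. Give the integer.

The MRCA of isolate_35 and isolate_24 is the node subtending (isolate_35,(((isolate_14,(isolate_56,(isolate_24,isolate_95))),isolate_10),(isolate_4,(isolate_44,((isolate_86,isolate_96),isolate_61))))).
From isolate_35 up to that node: 1 branch. From isolate_24 up to the same node: 6 branches. Total: 1 + 6 = 7.

7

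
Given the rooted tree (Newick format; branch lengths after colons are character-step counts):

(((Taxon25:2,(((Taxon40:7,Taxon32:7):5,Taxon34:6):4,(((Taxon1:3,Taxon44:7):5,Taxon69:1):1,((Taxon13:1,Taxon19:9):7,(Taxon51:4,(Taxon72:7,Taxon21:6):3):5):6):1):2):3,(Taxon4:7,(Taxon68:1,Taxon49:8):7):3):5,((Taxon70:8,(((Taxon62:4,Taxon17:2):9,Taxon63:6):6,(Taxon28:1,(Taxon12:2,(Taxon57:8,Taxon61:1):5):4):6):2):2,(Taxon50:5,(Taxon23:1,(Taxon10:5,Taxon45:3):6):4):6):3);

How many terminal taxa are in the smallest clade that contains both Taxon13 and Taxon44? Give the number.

8

The MRCA of Taxon13 and Taxon44 is the node subtending (((Taxon1,Taxon44),Taxon69),((Taxon13,Taxon19),(Taxon51,(Taxon72,Taxon21)))).
That clade contains 8 terminal taxa: Taxon1, Taxon13, Taxon19, Taxon21, Taxon44, Taxon51, Taxon69, Taxon72.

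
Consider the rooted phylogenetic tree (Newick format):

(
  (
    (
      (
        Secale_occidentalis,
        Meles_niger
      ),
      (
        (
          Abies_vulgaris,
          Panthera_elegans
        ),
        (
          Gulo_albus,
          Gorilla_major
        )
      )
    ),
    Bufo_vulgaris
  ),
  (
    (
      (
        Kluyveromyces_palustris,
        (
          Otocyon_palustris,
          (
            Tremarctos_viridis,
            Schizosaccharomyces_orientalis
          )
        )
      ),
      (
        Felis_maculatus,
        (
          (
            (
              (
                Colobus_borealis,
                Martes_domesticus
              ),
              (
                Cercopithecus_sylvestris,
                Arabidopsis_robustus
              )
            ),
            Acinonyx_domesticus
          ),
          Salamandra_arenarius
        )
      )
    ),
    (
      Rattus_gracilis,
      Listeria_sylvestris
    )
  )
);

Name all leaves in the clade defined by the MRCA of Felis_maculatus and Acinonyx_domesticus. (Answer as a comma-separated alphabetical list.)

Tracing Felis_maculatus: it sits inside (Felis_maculatus,((((Colobus_borealis,Martes_domesticus),(Cercopithecus_sylvestris,Arabidopsis_robustus)),Acinonyx_domesticus),Salamandra_arenarius)).
Tracing Acinonyx_domesticus: it sits inside (((Colobus_borealis,Martes_domesticus),(Cercopithecus_sylvestris,Arabidopsis_robustus)),Acinonyx_domesticus).
The smallest clade enclosing both is (Felis_maculatus,((((Colobus_borealis,Martes_domesticus),(Cercopithecus_sylvestris,Arabidopsis_robustus)),Acinonyx_domesticus),Salamandra_arenarius)); the answer is its 7 terminal taxa in alphabetical order.

Acinonyx_domesticus, Arabidopsis_robustus, Cercopithecus_sylvestris, Colobus_borealis, Felis_maculatus, Martes_domesticus, Salamandra_arenarius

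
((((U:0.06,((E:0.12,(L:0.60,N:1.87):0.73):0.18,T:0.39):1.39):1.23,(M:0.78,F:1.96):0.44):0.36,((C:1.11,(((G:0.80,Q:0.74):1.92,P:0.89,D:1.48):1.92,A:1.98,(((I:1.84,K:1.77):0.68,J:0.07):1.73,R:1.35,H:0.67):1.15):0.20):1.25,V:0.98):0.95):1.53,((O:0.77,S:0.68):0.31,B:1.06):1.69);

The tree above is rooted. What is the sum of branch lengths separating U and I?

9.45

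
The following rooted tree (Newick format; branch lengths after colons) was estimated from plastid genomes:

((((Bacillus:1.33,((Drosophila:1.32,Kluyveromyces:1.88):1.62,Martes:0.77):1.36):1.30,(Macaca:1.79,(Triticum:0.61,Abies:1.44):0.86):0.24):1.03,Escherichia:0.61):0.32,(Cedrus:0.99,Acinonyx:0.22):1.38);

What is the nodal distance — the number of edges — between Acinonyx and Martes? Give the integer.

7

The MRCA of Acinonyx and Martes is the root of the tree.
From Acinonyx up to that node: 2 branches. From Martes up to the same node: 5 branches. Total: 2 + 5 = 7.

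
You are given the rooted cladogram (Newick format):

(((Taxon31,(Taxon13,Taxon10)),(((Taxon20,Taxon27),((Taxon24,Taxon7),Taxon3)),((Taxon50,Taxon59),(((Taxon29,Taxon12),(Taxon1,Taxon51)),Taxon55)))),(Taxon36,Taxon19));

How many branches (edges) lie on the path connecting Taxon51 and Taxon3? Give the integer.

8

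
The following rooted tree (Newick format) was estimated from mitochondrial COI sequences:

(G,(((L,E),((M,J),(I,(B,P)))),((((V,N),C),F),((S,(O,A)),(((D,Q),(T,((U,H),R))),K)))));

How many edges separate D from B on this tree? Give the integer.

The MRCA of D and B is the node subtending (((L,E),((M,J),(I,(B,P)))),((((V,N),C),F),((S,(O,A)),(((D,Q),(T,((U,H),R))),K)))).
From D up to that node: 6 branches. From B up to the same node: 5 branches. Total: 6 + 5 = 11.

11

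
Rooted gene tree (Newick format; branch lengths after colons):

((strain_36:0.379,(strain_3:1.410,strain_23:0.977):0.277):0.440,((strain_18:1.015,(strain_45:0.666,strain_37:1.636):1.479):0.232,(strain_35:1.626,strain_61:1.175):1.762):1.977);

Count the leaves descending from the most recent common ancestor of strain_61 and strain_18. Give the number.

The MRCA of strain_61 and strain_18 is the node subtending ((strain_18,(strain_45,strain_37)),(strain_35,strain_61)).
That clade contains 5 terminal taxa: strain_18, strain_35, strain_37, strain_45, strain_61.

5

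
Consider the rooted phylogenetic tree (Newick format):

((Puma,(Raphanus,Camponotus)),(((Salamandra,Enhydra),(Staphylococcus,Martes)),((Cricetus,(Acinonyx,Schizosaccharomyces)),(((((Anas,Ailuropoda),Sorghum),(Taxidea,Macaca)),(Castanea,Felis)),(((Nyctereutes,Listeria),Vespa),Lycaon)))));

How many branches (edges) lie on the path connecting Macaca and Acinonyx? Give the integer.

The MRCA of Macaca and Acinonyx is the node subtending ((Cricetus,(Acinonyx,Schizosaccharomyces)),(((((Anas,Ailuropoda),Sorghum),(Taxidea,Macaca)),(Castanea,Felis)),(((Nyctereutes,Listeria),Vespa),Lycaon))).
From Macaca up to that node: 5 branches. From Acinonyx up to the same node: 3 branches. Total: 5 + 3 = 8.

8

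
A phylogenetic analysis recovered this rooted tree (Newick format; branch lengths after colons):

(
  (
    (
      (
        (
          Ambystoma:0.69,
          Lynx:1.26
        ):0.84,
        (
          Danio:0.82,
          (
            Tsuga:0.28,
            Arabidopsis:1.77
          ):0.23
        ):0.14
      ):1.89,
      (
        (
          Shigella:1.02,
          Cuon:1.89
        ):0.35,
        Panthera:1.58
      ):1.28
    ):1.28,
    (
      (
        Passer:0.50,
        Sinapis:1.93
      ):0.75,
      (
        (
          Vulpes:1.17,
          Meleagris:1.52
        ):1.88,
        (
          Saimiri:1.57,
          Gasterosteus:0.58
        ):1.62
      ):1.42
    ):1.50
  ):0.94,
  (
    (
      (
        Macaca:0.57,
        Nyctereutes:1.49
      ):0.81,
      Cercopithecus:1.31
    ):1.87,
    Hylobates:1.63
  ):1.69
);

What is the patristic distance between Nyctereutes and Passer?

9.55

The path runs Nyctereutes → … → MRCA → … → Passer; the MRCA is the root of the tree.
Branch lengths along that path: 1.49 + 0.81 + 1.87 + 1.69 + 0.94 + 1.50 + 0.75 + 0.50 = 9.55.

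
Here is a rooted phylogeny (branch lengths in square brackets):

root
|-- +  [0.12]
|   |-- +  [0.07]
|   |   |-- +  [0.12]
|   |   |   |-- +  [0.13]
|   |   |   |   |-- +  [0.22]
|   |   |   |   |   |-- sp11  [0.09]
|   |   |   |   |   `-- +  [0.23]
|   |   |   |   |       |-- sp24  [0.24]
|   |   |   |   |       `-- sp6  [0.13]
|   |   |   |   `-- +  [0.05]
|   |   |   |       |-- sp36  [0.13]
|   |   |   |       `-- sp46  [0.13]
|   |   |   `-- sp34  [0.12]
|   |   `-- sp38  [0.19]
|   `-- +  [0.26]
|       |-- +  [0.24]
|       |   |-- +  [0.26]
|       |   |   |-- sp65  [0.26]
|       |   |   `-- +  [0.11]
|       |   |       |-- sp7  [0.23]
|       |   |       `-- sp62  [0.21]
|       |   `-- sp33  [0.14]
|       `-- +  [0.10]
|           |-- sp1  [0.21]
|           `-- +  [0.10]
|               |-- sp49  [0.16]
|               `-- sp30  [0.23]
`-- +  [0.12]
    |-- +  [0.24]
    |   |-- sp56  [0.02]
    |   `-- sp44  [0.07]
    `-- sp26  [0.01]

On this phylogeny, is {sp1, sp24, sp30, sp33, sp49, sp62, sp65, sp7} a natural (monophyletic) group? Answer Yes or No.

No

The MRCA of the listed taxa subtends (((((sp11,(sp24,sp6)),(sp36,sp46)),sp34),sp38),(((sp65,(sp7,sp62)),sp33),(sp1,(sp49,sp30)))).
That clade also contains sp11, sp34, sp36, sp38, sp46, sp6, which are not in the proposed group, so the group is not monophyletic.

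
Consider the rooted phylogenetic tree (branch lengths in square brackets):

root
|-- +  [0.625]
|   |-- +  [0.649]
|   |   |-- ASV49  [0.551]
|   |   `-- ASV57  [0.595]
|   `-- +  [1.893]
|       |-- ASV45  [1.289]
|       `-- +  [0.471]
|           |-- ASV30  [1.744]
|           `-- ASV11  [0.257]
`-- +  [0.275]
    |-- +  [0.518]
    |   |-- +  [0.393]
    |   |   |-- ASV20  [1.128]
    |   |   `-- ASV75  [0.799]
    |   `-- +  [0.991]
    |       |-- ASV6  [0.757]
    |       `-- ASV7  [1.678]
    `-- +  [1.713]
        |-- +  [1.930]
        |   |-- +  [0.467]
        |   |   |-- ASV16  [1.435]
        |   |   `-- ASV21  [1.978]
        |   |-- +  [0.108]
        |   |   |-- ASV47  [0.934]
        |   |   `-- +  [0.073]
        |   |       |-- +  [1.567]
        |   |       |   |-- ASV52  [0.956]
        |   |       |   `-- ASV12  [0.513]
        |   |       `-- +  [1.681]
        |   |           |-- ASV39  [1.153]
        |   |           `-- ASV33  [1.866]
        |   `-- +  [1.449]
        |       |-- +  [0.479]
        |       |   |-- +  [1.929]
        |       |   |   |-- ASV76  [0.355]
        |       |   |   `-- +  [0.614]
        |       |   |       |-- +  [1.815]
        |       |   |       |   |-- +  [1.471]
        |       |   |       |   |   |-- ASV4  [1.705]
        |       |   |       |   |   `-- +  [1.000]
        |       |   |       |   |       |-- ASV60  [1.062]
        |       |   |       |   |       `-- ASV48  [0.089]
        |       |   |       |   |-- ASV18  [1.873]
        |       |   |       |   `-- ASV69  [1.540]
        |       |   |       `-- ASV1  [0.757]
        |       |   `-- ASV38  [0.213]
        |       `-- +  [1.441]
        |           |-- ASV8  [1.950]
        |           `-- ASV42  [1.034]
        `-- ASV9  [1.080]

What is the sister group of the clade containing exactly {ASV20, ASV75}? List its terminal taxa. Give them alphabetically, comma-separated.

The clade containing exactly {ASV20, ASV75} attaches to the tree at the node subtending ((ASV20,ASV75),(ASV6,ASV7)).
The other lineage descending from that same node — the sister group — is (ASV6,ASV7); its 2 tips in alphabetical order are the answer.

ASV6, ASV7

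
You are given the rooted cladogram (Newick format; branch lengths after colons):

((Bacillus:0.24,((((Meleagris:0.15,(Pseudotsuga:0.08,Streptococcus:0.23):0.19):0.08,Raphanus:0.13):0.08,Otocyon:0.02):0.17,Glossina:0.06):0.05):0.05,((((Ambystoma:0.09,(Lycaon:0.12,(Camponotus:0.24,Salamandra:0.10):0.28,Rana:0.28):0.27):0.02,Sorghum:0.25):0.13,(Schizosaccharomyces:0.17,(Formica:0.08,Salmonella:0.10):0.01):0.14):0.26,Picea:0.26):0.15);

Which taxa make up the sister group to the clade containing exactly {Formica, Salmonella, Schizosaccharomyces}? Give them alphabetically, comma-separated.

The clade containing exactly {Formica, Salmonella, Schizosaccharomyces} attaches to the tree at the node subtending (((Ambystoma,(Lycaon,(Camponotus,Salamandra),Rana)),Sorghum),(Schizosaccharomyces,(Formica,Salmonella))).
The other lineage descending from that same node — the sister group — is ((Ambystoma,(Lycaon,(Camponotus,Salamandra),Rana)),Sorghum); its 6 tips in alphabetical order are the answer.

Ambystoma, Camponotus, Lycaon, Rana, Salamandra, Sorghum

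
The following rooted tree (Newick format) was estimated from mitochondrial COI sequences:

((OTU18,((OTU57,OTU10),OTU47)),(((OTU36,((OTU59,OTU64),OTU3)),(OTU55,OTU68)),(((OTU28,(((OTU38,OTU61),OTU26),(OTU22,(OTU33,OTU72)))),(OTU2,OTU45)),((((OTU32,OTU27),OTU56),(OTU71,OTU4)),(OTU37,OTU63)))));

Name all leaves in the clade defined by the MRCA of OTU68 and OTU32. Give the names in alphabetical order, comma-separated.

OTU2, OTU22, OTU26, OTU27, OTU28, OTU3, OTU32, OTU33, OTU36, OTU37, OTU38, OTU4, OTU45, OTU55, OTU56, OTU59, OTU61, OTU63, OTU64, OTU68, OTU71, OTU72

Tracing OTU68: it sits inside (OTU55,OTU68).
Tracing OTU32: it sits inside (OTU32,OTU27).
The smallest clade enclosing both is (((OTU36,((OTU59,OTU64),OTU3)),(OTU55,OTU68)),(((OTU28,(((OTU38,OTU61),OTU26),(OTU22,(OTU33,OTU72)))),(OTU2,OTU45)),((((OTU32,OTU27),OTU56),(OTU71,OTU4)),(OTU37,OTU63)))); the answer is its 22 terminal taxa in alphabetical order.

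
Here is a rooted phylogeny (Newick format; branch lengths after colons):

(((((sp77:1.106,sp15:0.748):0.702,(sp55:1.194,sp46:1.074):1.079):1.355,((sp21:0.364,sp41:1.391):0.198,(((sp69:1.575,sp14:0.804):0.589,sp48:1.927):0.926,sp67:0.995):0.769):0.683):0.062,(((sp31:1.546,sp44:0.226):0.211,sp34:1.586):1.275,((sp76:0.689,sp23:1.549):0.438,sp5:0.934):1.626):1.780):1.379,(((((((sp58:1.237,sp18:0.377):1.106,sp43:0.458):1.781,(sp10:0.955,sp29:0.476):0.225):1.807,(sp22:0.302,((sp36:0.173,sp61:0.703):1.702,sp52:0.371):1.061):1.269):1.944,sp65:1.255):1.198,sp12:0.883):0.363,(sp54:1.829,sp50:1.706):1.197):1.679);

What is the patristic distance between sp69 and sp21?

The path runs sp69 → … → MRCA → … → sp21; the MRCA is the node subtending ((sp21,sp41),(((sp69,sp14),sp48),sp67)).
Branch lengths along that path: 1.575 + 0.589 + 0.926 + 0.769 + 0.198 + 0.364 = 4.421.

4.421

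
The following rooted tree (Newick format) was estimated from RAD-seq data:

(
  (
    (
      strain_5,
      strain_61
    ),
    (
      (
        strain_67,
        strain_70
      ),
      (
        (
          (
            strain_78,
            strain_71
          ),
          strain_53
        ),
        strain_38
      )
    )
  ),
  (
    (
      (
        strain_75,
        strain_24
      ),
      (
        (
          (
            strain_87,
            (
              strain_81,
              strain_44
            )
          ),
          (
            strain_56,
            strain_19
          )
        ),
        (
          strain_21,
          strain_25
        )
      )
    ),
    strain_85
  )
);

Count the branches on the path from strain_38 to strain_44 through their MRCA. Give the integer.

11

The MRCA of strain_38 and strain_44 is the root of the tree.
From strain_38 up to that node: 4 branches. From strain_44 up to the same node: 7 branches. Total: 4 + 7 = 11.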